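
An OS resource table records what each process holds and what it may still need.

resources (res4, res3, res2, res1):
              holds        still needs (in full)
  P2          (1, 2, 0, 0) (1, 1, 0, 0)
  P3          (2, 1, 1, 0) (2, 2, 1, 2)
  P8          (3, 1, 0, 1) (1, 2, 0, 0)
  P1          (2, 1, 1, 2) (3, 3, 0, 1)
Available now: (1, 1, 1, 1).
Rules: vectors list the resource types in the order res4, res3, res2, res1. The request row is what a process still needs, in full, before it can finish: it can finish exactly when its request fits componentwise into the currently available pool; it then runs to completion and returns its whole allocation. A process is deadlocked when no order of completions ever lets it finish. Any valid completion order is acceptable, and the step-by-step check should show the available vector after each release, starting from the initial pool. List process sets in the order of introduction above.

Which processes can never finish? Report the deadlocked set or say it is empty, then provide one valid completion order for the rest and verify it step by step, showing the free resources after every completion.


No process is deadlocked.
Key observation: the pool covers P2 at once, and every later process fits after earlier releases.
A valid finishing order for the others: P2, P8, P3, P1. Walking it through:
  pool = (1, 1, 1, 1)
  P2: need (1, 1, 0, 0) fits (1, 1, 1, 1); releases (1, 2, 0, 0), pool now (2, 3, 1, 1)
  P8: need (1, 2, 0, 0) fits (2, 3, 1, 1); releases (3, 1, 0, 1), pool now (5, 4, 1, 2)
  P3: need (2, 2, 1, 2) fits (5, 4, 1, 2); releases (2, 1, 1, 0), pool now (7, 5, 2, 2)
  P1: need (3, 3, 0, 1) fits (7, 5, 2, 2); releases (2, 1, 1, 2), pool now (9, 6, 3, 4)


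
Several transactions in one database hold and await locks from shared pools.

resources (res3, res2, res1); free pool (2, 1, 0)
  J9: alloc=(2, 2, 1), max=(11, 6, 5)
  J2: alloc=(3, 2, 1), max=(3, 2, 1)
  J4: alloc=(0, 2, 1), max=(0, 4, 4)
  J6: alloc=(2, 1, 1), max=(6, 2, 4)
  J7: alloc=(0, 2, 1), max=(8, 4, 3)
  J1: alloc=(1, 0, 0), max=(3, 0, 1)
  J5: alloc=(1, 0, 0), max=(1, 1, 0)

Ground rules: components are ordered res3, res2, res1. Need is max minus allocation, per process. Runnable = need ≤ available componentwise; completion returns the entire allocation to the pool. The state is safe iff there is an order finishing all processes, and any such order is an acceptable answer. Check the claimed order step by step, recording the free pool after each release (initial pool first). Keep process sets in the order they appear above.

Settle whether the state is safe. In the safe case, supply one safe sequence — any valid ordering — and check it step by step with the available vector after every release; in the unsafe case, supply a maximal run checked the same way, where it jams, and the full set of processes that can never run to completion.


UNSAFE — no complete ordering exists.
Key observation: J5, J2, J1 can finish, but then (7, 3, 1) is all there is, and the blocked group's res1 demands exceed it.
Going as far as possible: J5, J2, J1; after that, nothing fits. Step-by-step check:
  pool = (2, 1, 0)
  J5 needs (0, 1, 0) <= (2, 1, 0) -> finishes; pool += (1, 0, 0) = (3, 1, 0)
  J2 needs (0, 0, 0) <= (3, 1, 0) -> finishes; pool += (3, 2, 1) = (6, 3, 1)
  J1 needs (2, 0, 1) <= (6, 3, 1) -> finishes; pool += (1, 0, 0) = (7, 3, 1)
  blocked: J9 wants (9, 4, 4), pool (7, 3, 1) — not enough res3, res2 and res1
  blocked: J4 wants (0, 2, 3), pool (7, 3, 1) — not enough res1
  blocked: J6 wants (4, 1, 3), pool (7, 3, 1) — not enough res1
  blocked: J7 wants (8, 2, 2), pool (7, 3, 1) — not enough res3 and res1
Permanently blocked: J9, J4, J6 and J7.


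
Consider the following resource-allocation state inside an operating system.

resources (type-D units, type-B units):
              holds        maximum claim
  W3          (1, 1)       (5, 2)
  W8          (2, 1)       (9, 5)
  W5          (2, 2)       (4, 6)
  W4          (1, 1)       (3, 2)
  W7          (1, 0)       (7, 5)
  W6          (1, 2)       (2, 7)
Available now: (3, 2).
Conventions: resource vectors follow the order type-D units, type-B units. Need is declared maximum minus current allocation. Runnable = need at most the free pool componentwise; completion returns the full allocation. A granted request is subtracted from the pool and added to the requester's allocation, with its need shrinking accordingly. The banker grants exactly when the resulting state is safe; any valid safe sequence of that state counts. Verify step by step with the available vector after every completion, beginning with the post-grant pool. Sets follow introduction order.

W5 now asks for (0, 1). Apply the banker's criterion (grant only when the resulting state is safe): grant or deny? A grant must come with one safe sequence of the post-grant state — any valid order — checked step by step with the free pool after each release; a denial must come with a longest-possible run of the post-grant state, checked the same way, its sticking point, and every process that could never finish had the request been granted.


GRANT — the state after the grant stays safe, e.g. via W4, W3, W5, W7, W6, W8.
Key observation: the transfer keeps a workable pool ((3, 1)); W4 starts the safe sequence.
Check on the post-grant state, step by step:
  pool = (3, 1)
  W4 needs (2, 1) <= (3, 1) -> finishes; pool += (1, 1) = (4, 2)
  W3 needs (4, 1) <= (4, 2) -> finishes; pool += (1, 1) = (5, 3)
  W5 needs (2, 3) <= (5, 3) -> finishes; pool += (2, 3) = (7, 6)
  W7 needs (6, 5) <= (7, 6) -> finishes; pool += (1, 0) = (8, 6)
  W6 needs (1, 5) <= (8, 6) -> finishes; pool += (1, 2) = (9, 8)
  W8 needs (7, 4) <= (9, 8) -> finishes; pool += (2, 1) = (11, 9)


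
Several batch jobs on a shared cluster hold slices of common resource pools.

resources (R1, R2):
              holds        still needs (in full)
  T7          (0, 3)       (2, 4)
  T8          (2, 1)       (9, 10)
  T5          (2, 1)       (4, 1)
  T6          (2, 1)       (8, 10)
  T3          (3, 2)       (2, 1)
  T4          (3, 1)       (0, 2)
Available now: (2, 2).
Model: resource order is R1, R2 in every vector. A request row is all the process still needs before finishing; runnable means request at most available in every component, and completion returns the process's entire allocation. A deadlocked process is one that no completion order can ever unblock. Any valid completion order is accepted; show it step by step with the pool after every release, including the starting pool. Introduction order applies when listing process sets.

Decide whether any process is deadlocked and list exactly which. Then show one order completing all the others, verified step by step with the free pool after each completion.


The deadlocked set is T8 and T6.
Key observation: after T4, T5, T3, T7 complete, (10, 9) is the best the pool ever gets, yet each leftover process wants more R2.
A valid finishing order for the others: T4, T5, T3, T7. Check, step by step:
  pool = (2, 2)
  T4 needs (0, 2) <= (2, 2) -> finishes; pool += (3, 1) = (5, 3)
  T5 needs (4, 1) <= (5, 3) -> finishes; pool += (2, 1) = (7, 4)
  T3 needs (2, 1) <= (7, 4) -> finishes; pool += (3, 2) = (10, 6)
  T7 needs (2, 4) <= (10, 6) -> finishes; pool += (0, 3) = (10, 9)
The blocked processes can never fit:
  T8 cannot run: need (9, 10) vs free (10, 9) (insufficient R2)
  T6 cannot run: need (8, 10) vs free (10, 9) (insufficient R2)


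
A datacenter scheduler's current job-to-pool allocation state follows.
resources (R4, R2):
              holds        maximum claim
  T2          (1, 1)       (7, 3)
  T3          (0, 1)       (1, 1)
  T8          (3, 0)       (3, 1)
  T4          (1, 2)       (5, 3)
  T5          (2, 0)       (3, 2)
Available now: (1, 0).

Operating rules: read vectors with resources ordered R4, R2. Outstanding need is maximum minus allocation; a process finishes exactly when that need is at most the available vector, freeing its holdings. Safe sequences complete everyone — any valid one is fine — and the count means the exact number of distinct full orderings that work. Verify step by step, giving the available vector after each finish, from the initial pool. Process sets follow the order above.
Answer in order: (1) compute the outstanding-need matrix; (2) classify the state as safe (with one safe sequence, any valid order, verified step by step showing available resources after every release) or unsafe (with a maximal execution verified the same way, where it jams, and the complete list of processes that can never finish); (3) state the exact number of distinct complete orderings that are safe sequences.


(1) Outstanding need per process (order R4, R2):
  T2: (6, 2)
  T3: (1, 0)
  T8: (0, 1)
  T4: (4, 1)
  T5: (1, 2)
(2) The state is SAFE; one workable sequence: T3, T8, T4, T5, T2.
Key observation: reading the order forward, T3 is the first process whose need (1, 0) meets the free pool (1, 0) exactly on a resource it requests.
Step-by-step check:
  pool = (1, 0)
  T3 needs (1, 0) <= (1, 0) -> finishes; pool += (0, 1) = (1, 1)
  T8 needs (0, 1) <= (1, 1) -> finishes; pool += (3, 0) = (4, 1)
  T4 needs (4, 1) <= (4, 1) -> finishes; pool += (1, 2) = (5, 3)
  T5 needs (1, 2) <= (5, 3) -> finishes; pool += (2, 0) = (7, 3)
  T2 needs (6, 2) <= (7, 3) -> finishes; pool += (1, 1) = (8, 4)
(3) Exactly 1 of the possible complete orderings is a safe sequence.


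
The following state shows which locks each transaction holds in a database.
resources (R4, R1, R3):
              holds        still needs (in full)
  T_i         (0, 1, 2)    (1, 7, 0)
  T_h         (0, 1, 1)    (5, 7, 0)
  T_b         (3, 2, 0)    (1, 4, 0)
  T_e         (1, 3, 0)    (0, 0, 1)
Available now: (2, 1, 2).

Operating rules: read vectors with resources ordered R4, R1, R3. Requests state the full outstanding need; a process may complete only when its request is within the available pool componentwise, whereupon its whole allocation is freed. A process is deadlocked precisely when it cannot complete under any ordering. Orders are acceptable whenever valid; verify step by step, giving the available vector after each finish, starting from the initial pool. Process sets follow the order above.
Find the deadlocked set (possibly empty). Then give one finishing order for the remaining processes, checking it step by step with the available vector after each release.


The deadlocked set is T_i and T_h.
Key observation: R1 is the bottleneck — with T_e, T_b done the pool holds (6, 6, 2), short of every remaining need.
The rest can finish in the order T_e, T_b. Check, step by step:
  pool = (2, 1, 2)
  T_e needs (0, 0, 1) <= (2, 1, 2) -> finishes; pool += (1, 3, 0) = (3, 4, 2)
  T_b needs (1, 4, 0) <= (3, 4, 2) -> finishes; pool += (3, 2, 0) = (6, 6, 2)
None of the blocked processes ever fits:
  blocked: T_i wants (1, 7, 0), pool (6, 6, 2) — not enough R1
  blocked: T_h wants (5, 7, 0), pool (6, 6, 2) — not enough R1


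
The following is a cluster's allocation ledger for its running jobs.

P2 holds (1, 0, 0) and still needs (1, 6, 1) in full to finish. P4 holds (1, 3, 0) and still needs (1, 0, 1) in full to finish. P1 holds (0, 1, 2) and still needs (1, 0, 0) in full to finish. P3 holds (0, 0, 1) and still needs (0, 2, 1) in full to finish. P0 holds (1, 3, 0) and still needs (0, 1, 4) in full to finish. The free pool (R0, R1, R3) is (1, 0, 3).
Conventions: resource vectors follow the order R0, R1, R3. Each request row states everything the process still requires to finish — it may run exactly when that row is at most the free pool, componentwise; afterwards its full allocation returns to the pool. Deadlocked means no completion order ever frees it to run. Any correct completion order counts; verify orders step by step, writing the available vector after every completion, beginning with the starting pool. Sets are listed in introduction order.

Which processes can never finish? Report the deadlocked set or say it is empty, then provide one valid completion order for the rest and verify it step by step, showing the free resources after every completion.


Nothing here is deadlocked.
Key observation: starting with P1, each completion frees enough for the next — no one is permanently blocked.
The rest can finish in the order P1, P4, P0, P2, P3. Verifying each step:
  pool = (1, 0, 3)
  P1: need (1, 0, 0) fits (1, 0, 3); releases (0, 1, 2), pool now (1, 1, 5)
  P4: need (1, 0, 1) fits (1, 1, 5); releases (1, 3, 0), pool now (2, 4, 5)
  P0: need (0, 1, 4) fits (2, 4, 5); releases (1, 3, 0), pool now (3, 7, 5)
  P2: need (1, 6, 1) fits (3, 7, 5); releases (1, 0, 0), pool now (4, 7, 5)
  P3: need (0, 2, 1) fits (4, 7, 5); releases (0, 0, 1), pool now (4, 7, 6)


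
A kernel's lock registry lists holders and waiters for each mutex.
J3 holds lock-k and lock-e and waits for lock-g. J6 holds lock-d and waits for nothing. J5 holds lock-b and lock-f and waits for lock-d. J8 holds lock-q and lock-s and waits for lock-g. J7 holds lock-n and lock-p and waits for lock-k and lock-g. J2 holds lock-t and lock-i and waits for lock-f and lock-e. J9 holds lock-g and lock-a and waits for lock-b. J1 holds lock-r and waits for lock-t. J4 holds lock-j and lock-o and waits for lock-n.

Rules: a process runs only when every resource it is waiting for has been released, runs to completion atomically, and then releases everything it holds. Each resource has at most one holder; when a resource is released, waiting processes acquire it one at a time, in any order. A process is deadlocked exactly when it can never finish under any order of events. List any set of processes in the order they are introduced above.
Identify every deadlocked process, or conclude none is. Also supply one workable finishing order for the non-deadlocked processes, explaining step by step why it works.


Nothing here is deadlocked.
Key observation: although several processes wait, no cycle exists — each chain bottoms out at a free runner.
The rest can finish in the order J6, J5, J9, J3, J8, J7, J2, J4, J1.
Walking it through:
  J6 waits on nothing -> runs at once and releases lock-d
  J5: everything it awaited (lock-d) is free; runs, freeing lock-b and lock-f
  J9: everything it awaited (lock-b) is free; runs, freeing lock-g and lock-a
  J3: everything it awaited (lock-g) is free; runs, freeing lock-k and lock-e
  J8: everything it awaited (lock-g) is free; runs, freeing lock-q and lock-s
  J7: everything it awaited (lock-k and lock-g) is free; runs, freeing lock-n and lock-p
  J2: everything it awaited (lock-f and lock-e) is free; runs, freeing lock-t and lock-i
  J4: everything it awaited (lock-n) is free; runs, freeing lock-j and lock-o
  J1: everything it awaited (lock-t) is free; runs, freeing lock-r


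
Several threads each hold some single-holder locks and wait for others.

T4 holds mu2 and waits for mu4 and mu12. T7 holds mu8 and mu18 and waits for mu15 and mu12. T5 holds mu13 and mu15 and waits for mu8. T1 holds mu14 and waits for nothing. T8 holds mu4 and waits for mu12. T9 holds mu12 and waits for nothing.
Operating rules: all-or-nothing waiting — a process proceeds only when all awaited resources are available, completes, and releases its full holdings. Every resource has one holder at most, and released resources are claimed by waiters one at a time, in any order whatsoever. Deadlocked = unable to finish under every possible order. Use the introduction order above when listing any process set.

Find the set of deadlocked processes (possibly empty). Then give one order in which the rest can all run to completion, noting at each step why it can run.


Deadlocked set: T7 and T5.
Key observation: T7 -> T5 -> T7 is a circular wait — nothing in it can go first; no other process is dragged down with it.
A valid finishing order for the others: T9, T1, T8, T4.
Step-by-step check:
  T9: no waits; runs immediately, freeing mu12
  T1: no waits; runs immediately, freeing mu14
  run T8 (all its waits — mu12 — are resolved); releases mu4
  run T4 (all its waits — mu4 and mu12 — are resolved); releases mu2


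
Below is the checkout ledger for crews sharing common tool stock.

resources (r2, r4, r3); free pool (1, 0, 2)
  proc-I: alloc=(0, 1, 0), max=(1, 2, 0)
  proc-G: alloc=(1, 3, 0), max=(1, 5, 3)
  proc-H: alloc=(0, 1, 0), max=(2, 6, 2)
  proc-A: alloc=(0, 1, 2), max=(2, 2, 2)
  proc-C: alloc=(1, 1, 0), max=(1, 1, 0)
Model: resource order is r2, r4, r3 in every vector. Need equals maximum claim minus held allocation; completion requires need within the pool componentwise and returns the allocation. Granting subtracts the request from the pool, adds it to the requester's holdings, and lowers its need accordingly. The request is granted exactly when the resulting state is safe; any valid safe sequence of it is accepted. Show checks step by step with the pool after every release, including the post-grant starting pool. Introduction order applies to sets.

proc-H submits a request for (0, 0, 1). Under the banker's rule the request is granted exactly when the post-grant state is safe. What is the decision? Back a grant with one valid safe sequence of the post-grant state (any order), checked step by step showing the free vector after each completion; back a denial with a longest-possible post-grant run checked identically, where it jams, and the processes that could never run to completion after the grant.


GRANT — the state after the grant stays safe, e.g. via proc-C, proc-I, proc-A, proc-G, proc-H.
Key observation: post-grant, (1, 0, 1) remains, and an order beginning with proc-C completes everyone.
Step-by-step check of the post-grant state:
  pool = (1, 0, 1)
  proc-C: need (0, 0, 0) fits (1, 0, 1); releases (1, 1, 0), pool now (2, 1, 1)
  proc-I: need (1, 1, 0) fits (2, 1, 1); releases (0, 1, 0), pool now (2, 2, 1)
  proc-A: need (2, 1, 0) fits (2, 2, 1); releases (0, 1, 2), pool now (2, 3, 3)
  proc-G: need (0, 2, 3) fits (2, 3, 3); releases (1, 3, 0), pool now (3, 6, 3)
  proc-H: need (2, 5, 1) fits (3, 6, 3); releases (0, 1, 1), pool now (3, 7, 4)


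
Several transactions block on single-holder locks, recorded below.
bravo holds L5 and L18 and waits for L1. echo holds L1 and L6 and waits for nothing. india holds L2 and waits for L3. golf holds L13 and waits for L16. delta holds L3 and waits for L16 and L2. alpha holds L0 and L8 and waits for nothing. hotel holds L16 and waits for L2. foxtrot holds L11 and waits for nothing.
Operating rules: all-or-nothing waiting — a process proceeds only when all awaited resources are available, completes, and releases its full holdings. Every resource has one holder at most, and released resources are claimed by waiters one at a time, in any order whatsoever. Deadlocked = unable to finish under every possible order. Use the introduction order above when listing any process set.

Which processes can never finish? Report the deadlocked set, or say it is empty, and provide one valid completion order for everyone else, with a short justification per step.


Deadlocked: india, golf, delta and hotel.
Key observation: india -> delta -> india is a circular wait — nothing in it can go first; hotel is caught in further circular waits and golf waits into the deadlock from upstream.
The rest can finish in the order foxtrot, echo, alpha, bravo.
Step-by-step check:
  foxtrot waits on nothing -> runs at once and releases L11
  echo waits on nothing -> runs at once and releases L1 and L6
  alpha waits on nothing -> runs at once and releases L0 and L8
  run bravo (all its waits — L1 — are resolved); releases L5 and L18


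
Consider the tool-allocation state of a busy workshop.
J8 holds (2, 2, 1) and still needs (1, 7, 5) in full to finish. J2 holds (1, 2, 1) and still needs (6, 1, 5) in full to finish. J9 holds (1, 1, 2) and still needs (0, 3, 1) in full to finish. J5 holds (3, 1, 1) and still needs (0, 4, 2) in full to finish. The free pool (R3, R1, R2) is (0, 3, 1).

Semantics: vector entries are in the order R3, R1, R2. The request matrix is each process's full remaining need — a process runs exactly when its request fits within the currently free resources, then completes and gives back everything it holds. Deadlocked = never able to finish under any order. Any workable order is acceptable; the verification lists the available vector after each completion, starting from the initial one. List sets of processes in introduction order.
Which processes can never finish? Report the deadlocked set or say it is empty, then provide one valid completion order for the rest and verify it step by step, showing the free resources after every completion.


Deadlocked: J8 and J2.
Key observation: the wall is R2: completing J9, J5 brings the pool only to (4, 5, 4), and all the rest need more.
A valid finishing order for the others: J9, J5. Check, step by step:
  pool = (0, 3, 1)
  run J9 (needs (0, 3, 1), free (0, 3, 1)); after release of (1, 1, 2) the pool is (1, 4, 3)
  run J5 (needs (0, 4, 2), free (1, 4, 3)); after release of (3, 1, 1) the pool is (4, 5, 4)
None of the blocked processes ever fits:
  J8 still needs (1, 7, 5) but only (4, 5, 4) is free — short on R1 and R2
  J2 still needs (6, 1, 5) but only (4, 5, 4) is free — short on R3 and R2


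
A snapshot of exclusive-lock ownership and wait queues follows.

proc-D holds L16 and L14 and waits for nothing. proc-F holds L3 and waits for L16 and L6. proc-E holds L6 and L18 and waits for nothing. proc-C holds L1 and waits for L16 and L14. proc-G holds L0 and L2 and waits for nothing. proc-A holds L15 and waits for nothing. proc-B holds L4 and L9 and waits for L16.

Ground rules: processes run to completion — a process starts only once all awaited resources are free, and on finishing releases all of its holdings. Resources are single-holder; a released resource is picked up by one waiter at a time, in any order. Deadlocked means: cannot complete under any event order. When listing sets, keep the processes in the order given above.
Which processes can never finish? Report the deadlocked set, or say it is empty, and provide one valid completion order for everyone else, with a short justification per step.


The deadlocked set is empty.
Key observation: there is no circular wait here — follow any chain and it reaches a process that is free to run now.
One completion order for the rest: proc-A, proc-D, proc-E, proc-B, proc-F, proc-G, proc-C.
Walking it through:
  proc-A waits on nothing -> runs at once and releases L15
  proc-D waits on nothing -> runs at once and releases L16 and L14
  proc-E waits on nothing -> runs at once and releases L6 and L18
  proc-B: everything it awaited (L16) is free; runs, freeing L4 and L9
  proc-F: everything it awaited (L16 and L6) is free; runs, freeing L3
  proc-G waits on nothing -> runs at once and releases L0 and L2
  proc-C: everything it awaited (L16 and L14) is free; runs, freeing L1


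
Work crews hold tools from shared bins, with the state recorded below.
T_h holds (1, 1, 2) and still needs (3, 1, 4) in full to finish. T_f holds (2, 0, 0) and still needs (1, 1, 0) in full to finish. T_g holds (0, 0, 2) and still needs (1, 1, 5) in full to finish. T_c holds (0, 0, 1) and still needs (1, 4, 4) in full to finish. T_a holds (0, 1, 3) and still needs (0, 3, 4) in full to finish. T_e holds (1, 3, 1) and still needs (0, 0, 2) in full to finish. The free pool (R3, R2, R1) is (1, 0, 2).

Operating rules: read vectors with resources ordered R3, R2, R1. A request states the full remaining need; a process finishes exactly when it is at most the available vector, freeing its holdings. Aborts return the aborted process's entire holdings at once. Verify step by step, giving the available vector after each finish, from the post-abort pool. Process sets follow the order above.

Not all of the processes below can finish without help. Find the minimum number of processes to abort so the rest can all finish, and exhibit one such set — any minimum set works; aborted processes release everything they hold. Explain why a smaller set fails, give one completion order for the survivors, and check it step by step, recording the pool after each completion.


Abort T_a.
Key observation: T_c had no path to completion before; after the abort of T_a ((0, 1, 3) returned), step 3 is where it fits.
No smaller set exists: with zero aborts the deadlock remains.
The survivors complete as T_f, T_e, T_c, T_g, T_h. Walking it through (starting from the post-abort pool):
  pool = (1, 1, 5)
  T_f: need (1, 1, 0) fits (1, 1, 5); releases (2, 0, 0), pool now (3, 1, 5)
  T_e: need (0, 0, 2) fits (3, 1, 5); releases (1, 3, 1), pool now (4, 4, 6)
  T_c: need (1, 4, 4) fits (4, 4, 6); releases (0, 0, 1), pool now (4, 4, 7)
  T_g: need (1, 1, 5) fits (4, 4, 7); releases (0, 0, 2), pool now (4, 4, 9)
  T_h: need (3, 1, 4) fits (4, 4, 9); releases (1, 1, 2), pool now (5, 5, 11)


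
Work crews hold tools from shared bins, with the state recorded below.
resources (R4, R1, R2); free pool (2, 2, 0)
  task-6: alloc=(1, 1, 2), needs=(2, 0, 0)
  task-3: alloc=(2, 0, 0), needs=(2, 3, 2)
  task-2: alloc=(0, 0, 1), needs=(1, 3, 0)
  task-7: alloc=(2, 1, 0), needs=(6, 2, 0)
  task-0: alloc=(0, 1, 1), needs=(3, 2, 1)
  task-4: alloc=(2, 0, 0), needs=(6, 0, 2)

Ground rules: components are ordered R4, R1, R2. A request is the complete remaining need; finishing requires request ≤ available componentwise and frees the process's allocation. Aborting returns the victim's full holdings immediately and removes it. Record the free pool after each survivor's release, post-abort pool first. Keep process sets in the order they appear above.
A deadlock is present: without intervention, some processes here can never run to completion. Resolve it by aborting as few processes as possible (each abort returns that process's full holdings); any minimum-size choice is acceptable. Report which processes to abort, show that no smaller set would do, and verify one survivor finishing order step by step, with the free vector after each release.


Abort task-4.
Key observation: the deadlocked task-7 becomes finishable only because task-4 released (2, 0, 0); it completes at step 5 below.
Minimality: the empty abort set fails — the state is deadlocked as it stands.
Survivors finish in the order: task-6, task-3, task-2, task-0, task-7. Walking it through (pool after the aborts first):
  pool = (4, 2, 0)
  run task-6 (needs (2, 0, 0), free (4, 2, 0)); after release of (1, 1, 2) the pool is (5, 3, 2)
  run task-3 (needs (2, 3, 2), free (5, 3, 2)); after release of (2, 0, 0) the pool is (7, 3, 2)
  run task-2 (needs (1, 3, 0), free (7, 3, 2)); after release of (0, 0, 1) the pool is (7, 3, 3)
  run task-0 (needs (3, 2, 1), free (7, 3, 3)); after release of (0, 1, 1) the pool is (7, 4, 4)
  run task-7 (needs (6, 2, 0), free (7, 4, 4)); after release of (2, 1, 0) the pool is (9, 5, 4)


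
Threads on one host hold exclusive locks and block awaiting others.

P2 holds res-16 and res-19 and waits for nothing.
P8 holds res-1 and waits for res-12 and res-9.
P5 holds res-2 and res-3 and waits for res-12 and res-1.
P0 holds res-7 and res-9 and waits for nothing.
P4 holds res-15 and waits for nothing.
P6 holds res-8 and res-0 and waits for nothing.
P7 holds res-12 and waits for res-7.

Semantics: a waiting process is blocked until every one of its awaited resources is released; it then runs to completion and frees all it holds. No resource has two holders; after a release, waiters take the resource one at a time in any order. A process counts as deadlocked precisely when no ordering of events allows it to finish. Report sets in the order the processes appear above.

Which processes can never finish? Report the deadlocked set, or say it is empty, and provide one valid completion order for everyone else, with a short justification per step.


The deadlocked set is empty.
Key observation: although several processes wait, no cycle exists — each chain bottoms out at a free runner.
One completion order for the rest: P6, P0, P7, P4, P2, P8, P5.
Check, step by step:
  P6: no waits; runs immediately, freeing res-8 and res-0
  P0: no waits; runs immediately, freeing res-7 and res-9
  run P7 (all its waits — res-7 — are resolved); releases res-12
  P4: no waits; runs immediately, freeing res-15
  P2: no waits; runs immediately, freeing res-16 and res-19
  run P8 (all its waits — res-12 and res-9 — are resolved); releases res-1
  run P5 (all its waits — res-12 and res-1 — are resolved); releases res-2 and res-3


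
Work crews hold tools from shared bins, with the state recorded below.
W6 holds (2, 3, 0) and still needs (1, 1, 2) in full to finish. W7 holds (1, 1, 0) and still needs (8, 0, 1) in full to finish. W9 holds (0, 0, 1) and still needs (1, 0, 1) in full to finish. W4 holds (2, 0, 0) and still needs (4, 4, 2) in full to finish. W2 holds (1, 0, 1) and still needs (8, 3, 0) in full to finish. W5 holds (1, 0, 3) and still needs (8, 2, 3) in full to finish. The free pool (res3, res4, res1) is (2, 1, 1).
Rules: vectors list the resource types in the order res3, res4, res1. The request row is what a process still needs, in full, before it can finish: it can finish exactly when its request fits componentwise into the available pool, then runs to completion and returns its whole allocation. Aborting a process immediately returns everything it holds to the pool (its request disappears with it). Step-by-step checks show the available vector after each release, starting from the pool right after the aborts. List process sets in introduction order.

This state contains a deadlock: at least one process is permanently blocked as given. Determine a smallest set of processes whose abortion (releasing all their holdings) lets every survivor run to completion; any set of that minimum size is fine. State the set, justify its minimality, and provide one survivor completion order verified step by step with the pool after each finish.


Abort W7 and W2.
Key observation: the deadlocked W5 becomes finishable only because W7 and W2 released (2, 1, 1); it completes at step 4 below.
Why nothing smaller works — every single abort fails: W6 alone leaves W7 blocked (short on res3); W7 alone leaves W2 blocked (short on res3); W9 alone leaves W7 blocked (short on res3); W4 alone leaves W7 blocked (short on res3); W2 alone leaves W7 blocked (short on res3); W5 alone leaves W7 blocked (short on res3).
The survivors complete as W6, W9, W4, W5. Check, step by step (starting from the post-abort pool):
  pool = (4, 2, 2)
  W6: need (1, 1, 2) fits (4, 2, 2); releases (2, 3, 0), pool now (6, 5, 2)
  W9: need (1, 0, 1) fits (6, 5, 2); releases (0, 0, 1), pool now (6, 5, 3)
  W4: need (4, 4, 2) fits (6, 5, 3); releases (2, 0, 0), pool now (8, 5, 3)
  W5: need (8, 2, 3) fits (8, 5, 3); releases (1, 0, 3), pool now (9, 5, 6)


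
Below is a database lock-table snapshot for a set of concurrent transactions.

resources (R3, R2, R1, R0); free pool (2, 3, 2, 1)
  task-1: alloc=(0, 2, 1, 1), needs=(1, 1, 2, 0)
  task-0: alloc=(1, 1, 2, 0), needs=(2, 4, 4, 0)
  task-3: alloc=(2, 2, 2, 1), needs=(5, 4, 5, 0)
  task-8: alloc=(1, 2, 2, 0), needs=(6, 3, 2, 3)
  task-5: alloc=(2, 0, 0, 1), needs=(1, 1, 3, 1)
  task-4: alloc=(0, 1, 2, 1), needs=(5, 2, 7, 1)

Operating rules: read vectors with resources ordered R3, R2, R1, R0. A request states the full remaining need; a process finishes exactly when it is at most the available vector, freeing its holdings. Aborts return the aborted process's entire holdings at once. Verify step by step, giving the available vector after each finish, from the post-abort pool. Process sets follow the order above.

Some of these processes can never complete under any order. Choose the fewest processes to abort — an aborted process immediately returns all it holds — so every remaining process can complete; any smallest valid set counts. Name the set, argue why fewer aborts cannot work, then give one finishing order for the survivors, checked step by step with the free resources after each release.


The answer: abort task-4.
Key observation: task-0 had no path to completion before; after the abort of task-4 ((0, 1, 2, 1) returned), step 2 is where it fits.
No smaller set exists: with zero aborts the deadlock remains.
The survivors complete as task-5, task-0, task-1, task-3, task-8. Walking it through (starting from the post-abort pool):
  pool = (2, 4, 4, 2)
  task-5: need (1, 1, 3, 1) fits (2, 4, 4, 2); releases (2, 0, 0, 1), pool now (4, 4, 4, 3)
  task-0: need (2, 4, 4, 0) fits (4, 4, 4, 3); releases (1, 1, 2, 0), pool now (5, 5, 6, 3)
  task-1: need (1, 1, 2, 0) fits (5, 5, 6, 3); releases (0, 2, 1, 1), pool now (5, 7, 7, 4)
  task-3: need (5, 4, 5, 0) fits (5, 7, 7, 4); releases (2, 2, 2, 1), pool now (7, 9, 9, 5)
  task-8: need (6, 3, 2, 3) fits (7, 9, 9, 5); releases (1, 2, 2, 0), pool now (8, 11, 11, 5)


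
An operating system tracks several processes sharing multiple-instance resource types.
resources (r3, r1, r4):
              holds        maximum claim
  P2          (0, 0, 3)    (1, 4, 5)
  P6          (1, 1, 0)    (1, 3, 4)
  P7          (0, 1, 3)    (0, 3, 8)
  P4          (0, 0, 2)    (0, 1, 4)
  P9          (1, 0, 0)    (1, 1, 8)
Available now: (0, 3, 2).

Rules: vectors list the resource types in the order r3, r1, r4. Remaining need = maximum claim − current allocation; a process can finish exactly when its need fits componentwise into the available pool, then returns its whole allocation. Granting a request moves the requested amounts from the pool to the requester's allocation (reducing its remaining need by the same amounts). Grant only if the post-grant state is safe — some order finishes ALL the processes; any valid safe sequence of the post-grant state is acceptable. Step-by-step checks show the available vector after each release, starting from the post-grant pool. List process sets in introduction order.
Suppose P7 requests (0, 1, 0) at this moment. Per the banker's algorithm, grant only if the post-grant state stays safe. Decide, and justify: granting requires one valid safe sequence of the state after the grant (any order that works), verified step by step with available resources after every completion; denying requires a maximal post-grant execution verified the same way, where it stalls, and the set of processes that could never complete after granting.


DENY — the pretend-granted state is unsafe.
Key observation: after P4, P6 the pool peaks at (1, 3, 4), and each blocked process is short somewhere: P2 on r1; P7 on r4; P9 on r4.
After a pretend grant, a maximal execution: P4, P6 — then nothing else fits. Walking it through:
  pool = (0, 2, 2)
  P4 needs (0, 1, 2) <= (0, 2, 2) -> finishes; pool += (0, 0, 2) = (0, 2, 4)
  P6 needs (0, 2, 4) <= (0, 2, 4) -> finishes; pool += (1, 1, 0) = (1, 3, 4)
  P2 still needs (1, 4, 2) but only (1, 3, 4) is free — short on r1
  P7 still needs (0, 1, 5) but only (1, 3, 4) is free — short on r4
  P9 still needs (0, 1, 8) but only (1, 3, 4) is free — short on r4
Processes that could never finish after the grant: P2, P7 and P9.


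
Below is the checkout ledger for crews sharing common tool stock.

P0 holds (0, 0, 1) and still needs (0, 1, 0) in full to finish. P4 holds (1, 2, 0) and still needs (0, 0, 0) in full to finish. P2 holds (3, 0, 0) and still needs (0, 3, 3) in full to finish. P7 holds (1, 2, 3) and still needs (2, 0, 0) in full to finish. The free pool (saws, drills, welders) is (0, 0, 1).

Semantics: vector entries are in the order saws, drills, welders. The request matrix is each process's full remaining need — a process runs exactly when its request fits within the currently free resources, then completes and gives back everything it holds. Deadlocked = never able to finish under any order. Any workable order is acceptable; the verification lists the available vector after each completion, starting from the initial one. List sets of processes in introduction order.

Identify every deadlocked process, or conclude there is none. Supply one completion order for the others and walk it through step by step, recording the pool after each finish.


Deadlocked set: P2 and P7.
Key observation: after P4, P0 the pool peaks at (1, 2, 2), and each blocked process is short somewhere: P2 on drills, welders; P7 on saws.
The rest can finish in the order P4, P0. Step-by-step check:
  pool = (0, 0, 1)
  P4 needs (0, 0, 0) <= (0, 0, 1) -> finishes; pool += (1, 2, 0) = (1, 2, 1)
  P0 needs (0, 1, 0) <= (1, 2, 1) -> finishes; pool += (0, 0, 1) = (1, 2, 2)
The blocked processes can never fit:
  P2 cannot run: need (0, 3, 3) vs free (1, 2, 2) (insufficient drills and welders)
  P7 cannot run: need (2, 0, 0) vs free (1, 2, 2) (insufficient saws)


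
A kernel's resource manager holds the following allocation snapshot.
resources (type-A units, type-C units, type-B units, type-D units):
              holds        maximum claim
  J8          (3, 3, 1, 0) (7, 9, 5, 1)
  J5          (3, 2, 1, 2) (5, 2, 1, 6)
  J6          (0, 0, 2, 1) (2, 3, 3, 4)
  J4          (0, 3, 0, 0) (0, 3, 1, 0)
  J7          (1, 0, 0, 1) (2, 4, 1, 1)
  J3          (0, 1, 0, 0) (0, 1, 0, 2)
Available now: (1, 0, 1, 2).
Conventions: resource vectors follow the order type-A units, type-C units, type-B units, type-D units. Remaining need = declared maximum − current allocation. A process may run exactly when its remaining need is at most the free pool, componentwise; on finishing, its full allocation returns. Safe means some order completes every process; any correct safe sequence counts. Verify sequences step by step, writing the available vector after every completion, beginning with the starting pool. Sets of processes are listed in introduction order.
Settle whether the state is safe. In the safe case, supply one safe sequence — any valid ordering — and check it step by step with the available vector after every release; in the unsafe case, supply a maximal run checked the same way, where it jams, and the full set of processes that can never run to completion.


SAFE — a valid safe sequence is J3, J4, J7, J6, J5, J8.
Key observation: J3 marks the first exact bind of the order: its need (0, 0, 0, 2) fits the free (1, 0, 1, 2) with zero slack on a requested resource.
Step-by-step check:
  pool = (1, 0, 1, 2)
  J3 needs (0, 0, 0, 2) <= (1, 0, 1, 2) -> finishes; pool += (0, 1, 0, 0) = (1, 1, 1, 2)
  J4 needs (0, 0, 1, 0) <= (1, 1, 1, 2) -> finishes; pool += (0, 3, 0, 0) = (1, 4, 1, 2)
  J7 needs (1, 4, 1, 0) <= (1, 4, 1, 2) -> finishes; pool += (1, 0, 0, 1) = (2, 4, 1, 3)
  J6 needs (2, 3, 1, 3) <= (2, 4, 1, 3) -> finishes; pool += (0, 0, 2, 1) = (2, 4, 3, 4)
  J5 needs (2, 0, 0, 4) <= (2, 4, 3, 4) -> finishes; pool += (3, 2, 1, 2) = (5, 6, 4, 6)
  J8 needs (4, 6, 4, 1) <= (5, 6, 4, 6) -> finishes; pool += (3, 3, 1, 0) = (8, 9, 5, 6)


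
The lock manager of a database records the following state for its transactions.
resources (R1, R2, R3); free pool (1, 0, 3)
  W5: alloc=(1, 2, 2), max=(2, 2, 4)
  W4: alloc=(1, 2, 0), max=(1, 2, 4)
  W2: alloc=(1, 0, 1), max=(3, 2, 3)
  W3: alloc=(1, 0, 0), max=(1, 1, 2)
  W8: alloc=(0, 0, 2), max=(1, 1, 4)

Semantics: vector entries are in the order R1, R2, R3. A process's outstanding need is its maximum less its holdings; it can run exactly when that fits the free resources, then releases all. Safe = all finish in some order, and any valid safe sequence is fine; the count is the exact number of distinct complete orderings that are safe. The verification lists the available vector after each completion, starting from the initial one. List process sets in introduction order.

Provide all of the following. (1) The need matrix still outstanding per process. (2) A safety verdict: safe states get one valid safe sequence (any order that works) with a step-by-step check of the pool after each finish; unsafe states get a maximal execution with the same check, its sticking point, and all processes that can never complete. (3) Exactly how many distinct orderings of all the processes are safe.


(1) Need matrix, components ordered R1, R2, R3:
  W5: (1, 0, 2)
  W4: (0, 0, 4)
  W2: (2, 2, 2)
  W3: (0, 1, 2)
  W8: (1, 1, 2)
(2) The state is SAFE; one workable sequence: W5, W3, W2, W8, W4.
Key observation: the order's first zero-slack moment is W5 ((1, 0, 2) needed, (1, 0, 3) free — a requested resource with nothing to spare).
Step-by-step check:
  pool = (1, 0, 3)
  W5: need (1, 0, 2) fits (1, 0, 3); releases (1, 2, 2), pool now (2, 2, 5)
  W3: need (0, 1, 2) fits (2, 2, 5); releases (1, 0, 0), pool now (3, 2, 5)
  W2: need (2, 2, 2) fits (3, 2, 5); releases (1, 0, 1), pool now (4, 2, 6)
  W8: need (1, 1, 2) fits (4, 2, 6); releases (0, 0, 2), pool now (4, 2, 8)
  W4: need (0, 0, 4) fits (4, 2, 8); releases (1, 2, 0), pool now (5, 4, 8)
(3) The exact count: 24 of the possible complete orderings are safe sequences.
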